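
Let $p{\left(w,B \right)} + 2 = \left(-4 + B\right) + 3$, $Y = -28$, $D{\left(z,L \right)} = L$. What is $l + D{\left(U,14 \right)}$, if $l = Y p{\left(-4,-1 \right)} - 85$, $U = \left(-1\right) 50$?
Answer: $41$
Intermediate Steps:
$U = -50$
$p{\left(w,B \right)} = -3 + B$ ($p{\left(w,B \right)} = -2 + \left(\left(-4 + B\right) + 3\right) = -2 + \left(-1 + B\right) = -3 + B$)
$l = 27$ ($l = - 28 \left(-3 - 1\right) - 85 = \left(-28\right) \left(-4\right) - 85 = 112 - 85 = 27$)
$l + D{\left(U,14 \right)} = 27 + 14 = 41$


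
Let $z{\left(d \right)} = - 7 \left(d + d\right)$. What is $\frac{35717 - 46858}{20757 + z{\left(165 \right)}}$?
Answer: $- \frac{857}{1419} \approx -0.60395$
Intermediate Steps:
$z{\left(d \right)} = - 14 d$ ($z{\left(d \right)} = - 7 \cdot 2 d = - 14 d$)
$\frac{35717 - 46858}{20757 + z{\left(165 \right)}} = \frac{35717 - 46858}{20757 - 2310} = - \frac{11141}{20757 - 2310} = - \frac{11141}{18447} = \left(-11141\right) \frac{1}{18447} = - \frac{857}{1419}$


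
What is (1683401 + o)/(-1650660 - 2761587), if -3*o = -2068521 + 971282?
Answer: -878206/1890963 ≈ -0.46442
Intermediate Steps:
o = 1097239/3 (o = -(-2068521 + 971282)/3 = -⅓*(-1097239) = 1097239/3 ≈ 3.6575e+5)
(1683401 + o)/(-1650660 - 2761587) = (1683401 + 1097239/3)/(-1650660 - 2761587) = (6147442/3)/(-4412247) = (6147442/3)*(-1/4412247) = -878206/1890963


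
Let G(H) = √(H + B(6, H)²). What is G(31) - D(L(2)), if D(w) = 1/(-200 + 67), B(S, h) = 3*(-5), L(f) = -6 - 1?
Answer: 2129/133 ≈ 16.008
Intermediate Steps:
L(f) = -7
B(S, h) = -15
D(w) = -1/133 (D(w) = 1/(-133) = -1/133)
G(H) = √(225 + H) (G(H) = √(H + (-15)²) = √(H + 225) = √(225 + H))
G(31) - D(L(2)) = √(225 + 31) - 1*(-1/133) = √256 + 1/133 = 16 + 1/133 = 2129/133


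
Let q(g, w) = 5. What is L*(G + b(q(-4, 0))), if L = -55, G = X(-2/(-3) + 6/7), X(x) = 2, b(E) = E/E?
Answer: -165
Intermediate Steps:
b(E) = 1
G = 2
L*(G + b(q(-4, 0))) = -55*(2 + 1) = -55*3 = -165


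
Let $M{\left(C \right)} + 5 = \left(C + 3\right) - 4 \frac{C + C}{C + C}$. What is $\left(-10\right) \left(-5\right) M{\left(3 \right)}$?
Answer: $-150$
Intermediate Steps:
$M{\left(C \right)} = -6 + C$ ($M{\left(C \right)} = -5 - \left(-3 - C + \frac{4 \left(C + C\right)}{C + C}\right) = -5 - \left(-3 - C + \frac{4 \cdot 2 C}{2 C}\right) = -5 - \left(-3 - C + 4 \cdot 2 C \frac{1}{2 C}\right) = -5 + \left(\left(3 + C\right) - 4\right) = -5 + \left(-1 + C\right) = -6 + C$)
$\left(-10\right) \left(-5\right) M{\left(3 \right)} = \left(-10\right) \left(-5\right) \left(-6 + 3\right) = 50 \left(-3\right) = -150$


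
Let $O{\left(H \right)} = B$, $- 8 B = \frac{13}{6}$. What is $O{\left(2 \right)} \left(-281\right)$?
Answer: $\frac{3653}{48} \approx 76.104$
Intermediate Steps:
$B = - \frac{13}{48}$ ($B = - \frac{13 \cdot \frac{1}{6}}{8} = \left(- \frac{1}{8}\right) \frac{13}{6} = - \frac{13}{48} \approx -0.27083$)
$O{\left(H \right)} = - \frac{13}{48}$
$O{\left(2 \right)} \left(-281\right) = \left(- \frac{13}{48}\right) \left(-281\right) = \frac{3653}{48}$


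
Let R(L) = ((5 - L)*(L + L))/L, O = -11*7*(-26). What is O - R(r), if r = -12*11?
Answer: 1728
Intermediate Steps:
r = -132
O = 2002 (O = -77*(-26) = 2002)
R(L) = 10 - 2*L (R(L) = ((5 - L)*(2*L))/L = (2*L*(5 - L))/L = 10 - 2*L)
O - R(r) = 2002 - (10 - 2*(-132)) = 2002 - (10 + 264) = 2002 - 1*274 = 2002 - 274 = 1728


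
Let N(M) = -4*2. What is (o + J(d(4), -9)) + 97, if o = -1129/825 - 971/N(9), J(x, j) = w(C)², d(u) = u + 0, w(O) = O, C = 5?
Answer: 1597243/6600 ≈ 242.01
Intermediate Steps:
d(u) = u
N(M) = -8
J(x, j) = 25 (J(x, j) = 5² = 25)
o = 792043/6600 (o = -1129/825 - 971/(-8) = -1129*1/825 - 971*(-⅛) = -1129/825 + 971/8 = 792043/6600 ≈ 120.01)
(o + J(d(4), -9)) + 97 = (792043/6600 + 25) + 97 = 957043/6600 + 97 = 1597243/6600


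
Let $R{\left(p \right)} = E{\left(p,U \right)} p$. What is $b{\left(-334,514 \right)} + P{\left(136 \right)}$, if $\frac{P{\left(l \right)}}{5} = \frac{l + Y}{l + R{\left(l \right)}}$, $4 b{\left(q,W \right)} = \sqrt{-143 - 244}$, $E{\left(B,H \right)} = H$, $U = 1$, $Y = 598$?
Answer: $\frac{1835}{136} + \frac{3 i \sqrt{43}}{4} \approx 13.493 + 4.9181 i$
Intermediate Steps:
$R{\left(p \right)} = p$ ($R{\left(p \right)} = 1 p = p$)
$b{\left(q,W \right)} = \frac{3 i \sqrt{43}}{4}$ ($b{\left(q,W \right)} = \frac{\sqrt{-143 - 244}}{4} = \frac{\sqrt{-387}}{4} = \frac{3 i \sqrt{43}}{4}$)
$P{\left(l \right)} = \frac{5 \left(598 + l\right)}{2 l}$ ($P{\left(l \right)} = 5 \frac{l + 598}{l + l} = 5 \frac{598 + l}{2 l} = \frac{5 \left(598 + l\right)}{2 l}$)
$b{\left(-334,514 \right)} + P{\left(136 \right)} = \frac{3 i \sqrt{43}}{4} + \left(\frac{5}{2} + \frac{1495}{136}\right) = \frac{3 i \sqrt{43}}{4} + \frac{1835}{136} = \frac{1835}{136} + \frac{3 i \sqrt{43}}{4}$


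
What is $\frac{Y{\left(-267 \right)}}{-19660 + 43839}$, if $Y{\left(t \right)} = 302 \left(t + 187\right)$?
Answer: $- \frac{24160}{24179} \approx -0.99921$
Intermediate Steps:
$Y{\left(t \right)} = 56474 + 302 t$ ($Y{\left(t \right)} = 302 \left(187 + t\right) = 56474 + 302 t$)
$\frac{Y{\left(-267 \right)}}{-19660 + 43839} = \frac{56474 + 302 \left(-267\right)}{-19660 + 43839} = \frac{56474 - 80634}{24179} = \left(-24160\right) \frac{1}{24179} = - \frac{24160}{24179}$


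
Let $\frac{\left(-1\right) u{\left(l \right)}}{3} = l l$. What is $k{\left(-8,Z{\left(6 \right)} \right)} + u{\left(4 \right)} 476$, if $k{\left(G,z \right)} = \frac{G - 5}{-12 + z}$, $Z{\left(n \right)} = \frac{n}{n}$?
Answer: $- \frac{251315}{11} \approx -22847.0$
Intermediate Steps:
$Z{\left(n \right)} = 1$
$u{\left(l \right)} = - 3 l^{2}$ ($u{\left(l \right)} = - 3 l l = - 3 l^{2}$)
$k{\left(G,z \right)} = \frac{-5 + G}{-12 + z}$
$k{\left(-8,Z{\left(6 \right)} \right)} + u{\left(4 \right)} 476 = \frac{-5 - 8}{-12 + 1} + - 3 \cdot 4^{2} \cdot 476 = \frac{1}{-11} \left(-13\right) + \left(-3\right) 16 \cdot 476 = \left(- \frac{1}{11}\right) \left(-13\right) - 22848 = \frac{13}{11} - 22848 = - \frac{251315}{11}$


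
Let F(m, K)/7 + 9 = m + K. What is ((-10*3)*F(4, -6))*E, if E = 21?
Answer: 48510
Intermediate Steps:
F(m, K) = -63 + 7*K + 7*m (F(m, K) = -63 + 7*(m + K) = -63 + 7*(K + m) = -63 + (7*K + 7*m) = -63 + 7*K + 7*m)
((-10*3)*F(4, -6))*E = ((-10*3)*(-63 + 7*(-6) + 7*4))*21 = -30*(-63 - 42 + 28)*21 = -30*(-77)*21 = 2310*21 = 48510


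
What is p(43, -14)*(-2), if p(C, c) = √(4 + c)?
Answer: -2*I*√10 ≈ -6.3246*I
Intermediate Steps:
p(43, -14)*(-2) = √(4 - 14)*(-2) = √(-10)*(-2) = (I*√10)*(-2) = -2*I*√10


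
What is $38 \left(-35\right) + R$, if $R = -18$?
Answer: $-1348$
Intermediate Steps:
$38 \left(-35\right) + R = 38 \left(-35\right) - 18 = -1330 - 18 = -1348$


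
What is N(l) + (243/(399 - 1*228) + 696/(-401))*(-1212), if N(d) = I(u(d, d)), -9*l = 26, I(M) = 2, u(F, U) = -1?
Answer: 2920402/7619 ≈ 383.31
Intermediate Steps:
l = -26/9 (l = -1/9*26 = -26/9 ≈ -2.8889)
N(d) = 2
N(l) + (243/(399 - 1*228) + 696/(-401))*(-1212) = 2 + (243/(399 - 1*228) + 696/(-401))*(-1212) = 2 + (243/(399 - 228) + 696*(-1/401))*(-1212) = 2 + (243/171 - 696/401)*(-1212) = 2 + (243*(1/171) - 696/401)*(-1212) = 2 + (27/19 - 696/401)*(-1212) = 2 - 2397/7619*(-1212) = 2 + 2905164/7619 = 2920402/7619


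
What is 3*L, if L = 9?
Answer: 27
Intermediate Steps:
3*L = 3*9 = 27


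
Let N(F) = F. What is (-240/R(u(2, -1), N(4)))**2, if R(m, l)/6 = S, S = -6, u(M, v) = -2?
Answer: 400/9 ≈ 44.444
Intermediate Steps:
R(m, l) = -36 (R(m, l) = 6*(-6) = -36)
(-240/R(u(2, -1), N(4)))**2 = (-240/(-36))**2 = (-240*(-1/36))**2 = (20/3)**2 = 400/9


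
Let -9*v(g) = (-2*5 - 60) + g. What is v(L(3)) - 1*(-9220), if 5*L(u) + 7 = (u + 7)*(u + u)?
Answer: 46133/5 ≈ 9226.6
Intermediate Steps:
L(u) = -7/5 + 2*u*(7 + u)/5 (L(u) = -7/5 + ((u + 7)*(u + u))/5 = -7/5 + ((7 + u)*(2*u))/5 = -7/5 + (2*u*(7 + u))/5 = -7/5 + 2*u*(7 + u)/5)
v(g) = 70/9 - g/9 (v(g) = -((-2*5 - 60) + g)/9 = -((-10 - 60) + g)/9 = -(-70 + g)/9 = 70/9 - g/9)
v(L(3)) - 1*(-9220) = (70/9 - (-7/5 + (⅖)*3² + (14/5)*3)/9) - 1*(-9220) = (70/9 - (-7/5 + (⅖)*9 + 42/5)/9) + 9220 = (70/9 - (-7/5 + 18/5 + 42/5)/9) + 9220 = (70/9 - ⅑*53/5) + 9220 = (70/9 - 53/45) + 9220 = 33/5 + 9220 = 46133/5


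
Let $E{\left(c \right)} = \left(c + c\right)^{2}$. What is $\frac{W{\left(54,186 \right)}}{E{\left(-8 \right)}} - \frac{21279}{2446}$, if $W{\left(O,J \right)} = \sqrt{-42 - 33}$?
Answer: $- \frac{21279}{2446} + \frac{5 i \sqrt{3}}{256} \approx -8.6995 + 0.033829 i$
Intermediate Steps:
$W{\left(O,J \right)} = 5 i \sqrt{3}$ ($W{\left(O,J \right)} = \sqrt{-75} = 5 i \sqrt{3}$)
$E{\left(c \right)} = 4 c^{2}$ ($E{\left(c \right)} = \left(2 c\right)^{2} = 4 c^{2}$)
$\frac{W{\left(54,186 \right)}}{E{\left(-8 \right)}} - \frac{21279}{2446} = \frac{5 i \sqrt{3}}{4 \left(-8\right)^{2}} - \frac{21279}{2446} = \frac{5 i \sqrt{3}}{4 \cdot 64} - \frac{21279}{2446} = \frac{5 i \sqrt{3}}{256} - \frac{21279}{2446} = - \frac{21279}{2446} + \frac{5 i \sqrt{3}}{256}$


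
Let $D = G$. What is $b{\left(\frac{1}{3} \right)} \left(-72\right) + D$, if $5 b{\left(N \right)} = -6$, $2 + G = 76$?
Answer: $\frac{802}{5} \approx 160.4$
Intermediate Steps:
$G = 74$ ($G = -2 + 76 = 74$)
$b{\left(N \right)} = - \frac{6}{5}$ ($b{\left(N \right)} = \frac{1}{5} \left(-6\right) = - \frac{6}{5}$)
$D = 74$
$b{\left(\frac{1}{3} \right)} \left(-72\right) + D = \left(- \frac{6}{5}\right) \left(-72\right) + 74 = \frac{432}{5} + 74 = \frac{802}{5}$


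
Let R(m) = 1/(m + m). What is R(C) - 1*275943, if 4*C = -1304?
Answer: -179914837/652 ≈ -2.7594e+5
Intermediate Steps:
C = -326 (C = (¼)*(-1304) = -326)
R(m) = 1/(2*m)
R(C) - 1*275943 = (½)/(-326) - 1*275943 = (½)*(-1/326) - 275943 = -1/652 - 275943 = -179914837/652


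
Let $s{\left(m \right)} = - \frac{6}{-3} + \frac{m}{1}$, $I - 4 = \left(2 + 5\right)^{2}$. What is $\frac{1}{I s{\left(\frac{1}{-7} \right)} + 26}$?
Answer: $\frac{7}{871} \approx 0.0080367$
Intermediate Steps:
$I = 53$ ($I = 4 + \left(2 + 5\right)^{2} = 4 + 7^{2} = 4 + 49 = 53$)
$s{\left(m \right)} = 2 + m$ ($s{\left(m \right)} = \left(-6\right) \left(- \frac{1}{3}\right) + m 1 = 2 + m$)
$\frac{1}{I s{\left(\frac{1}{-7} \right)} + 26} = \frac{1}{53 \left(2 + \frac{1}{-7}\right) + 26} = \frac{1}{53 \left(2 - \frac{1}{7}\right) + 26} = \frac{1}{53 \cdot \frac{13}{7} + 26} = \frac{1}{\frac{689}{7} + 26} = \frac{1}{\frac{871}{7}} = \frac{7}{871}$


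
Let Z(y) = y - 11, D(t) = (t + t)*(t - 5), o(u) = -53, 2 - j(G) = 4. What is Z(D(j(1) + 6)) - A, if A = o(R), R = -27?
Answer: 34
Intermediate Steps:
j(G) = -2 (j(G) = 2 - 1*4 = 2 - 4 = -2)
D(t) = 2*t*(-5 + t) (D(t) = (2*t)*(-5 + t) = 2*t*(-5 + t))
Z(y) = -11 + y
A = -53
Z(D(j(1) + 6)) - A = (-11 + 2*(-2 + 6)*(-5 + (-2 + 6))) - 1*(-53) = (-11 + 2*4*(-5 + 4)) + 53 = (-11 + 2*4*(-1)) + 53 = (-11 - 8) + 53 = -19 + 53 = 34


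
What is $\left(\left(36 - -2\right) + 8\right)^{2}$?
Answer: $2116$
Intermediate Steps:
$\left(\left(36 - -2\right) + 8\right)^{2} = \left(\left(36 + 2\right) + 8\right)^{2} = \left(38 + 8\right)^{2} = 46^{2} = 2116$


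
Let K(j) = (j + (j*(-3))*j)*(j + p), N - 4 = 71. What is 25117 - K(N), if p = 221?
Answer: 4997917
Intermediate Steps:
N = 75 (N = 4 + 71 = 75)
K(j) = (221 + j)*(j - 3*j²) (K(j) = (j + (j*(-3))*j)*(j + 221) = (j + (-3*j)*j)*(221 + j) = (j - 3*j²)*(221 + j) = (221 + j)*(j - 3*j²))
25117 - K(N) = 25117 - 75*(221 - 662*75 - 3*75²) = 25117 - 75*(221 - 49650 - 3*5625) = 25117 - 75*(221 - 49650 - 16875) = 25117 - 75*(-66304) = 25117 - 1*(-4972800) = 25117 + 4972800 = 4997917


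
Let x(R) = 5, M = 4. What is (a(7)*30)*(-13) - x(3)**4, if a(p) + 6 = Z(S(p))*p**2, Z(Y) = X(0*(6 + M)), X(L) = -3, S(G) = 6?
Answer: 59045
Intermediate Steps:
Z(Y) = -3
a(p) = -6 - 3*p**2
(a(7)*30)*(-13) - x(3)**4 = ((-6 - 3*7**2)*30)*(-13) - 1*5**4 = ((-6 - 3*49)*30)*(-13) - 1*625 = ((-6 - 147)*30)*(-13) - 625 = -153*30*(-13) - 625 = -4590*(-13) - 625 = 59670 - 625 = 59045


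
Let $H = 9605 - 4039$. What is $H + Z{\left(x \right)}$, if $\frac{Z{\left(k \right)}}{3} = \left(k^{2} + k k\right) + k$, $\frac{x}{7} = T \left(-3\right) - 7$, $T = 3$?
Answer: $80494$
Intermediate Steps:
$x = -112$ ($x = 7 \left(3 \left(-3\right) - 7\right) = 7 \left(-9 - 7\right) = 7 \left(-16\right) = -112$)
$Z{\left(k \right)} = 3 k + 6 k^{2}$ ($Z{\left(k \right)} = 3 \left(\left(k^{2} + k k\right) + k\right) = 3 \left(\left(k^{2} + k^{2}\right) + k\right) = 3 \left(2 k^{2} + k\right) = 3 \left(k + 2 k^{2}\right) = 3 k + 6 k^{2}$)
$H = 5566$
$H + Z{\left(x \right)} = 5566 + 3 \left(-112\right) \left(1 + 2 \left(-112\right)\right) = 5566 + 3 \left(-112\right) \left(1 - 224\right) = 5566 + 3 \left(-112\right) \left(-223\right) = 5566 + 74928 = 80494$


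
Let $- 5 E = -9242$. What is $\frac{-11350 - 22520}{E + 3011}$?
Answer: $- \frac{56450}{8099} \approx -6.97$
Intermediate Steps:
$E = \frac{9242}{5}$ ($E = \left(- \frac{1}{5}\right) \left(-9242\right) = \frac{9242}{5} \approx 1848.4$)
$\frac{-11350 - 22520}{E + 3011} = \frac{-11350 - 22520}{\frac{9242}{5} + 3011} = - \frac{33870}{\frac{24297}{5}} = \left(-33870\right) \frac{5}{24297} = - \frac{56450}{8099}$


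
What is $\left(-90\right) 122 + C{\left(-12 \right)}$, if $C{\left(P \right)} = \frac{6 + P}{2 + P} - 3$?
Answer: $- \frac{54912}{5} \approx -10982.0$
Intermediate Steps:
$C{\left(P \right)} = -3 + \frac{6 + P}{2 + P}$ ($C{\left(P \right)} = \frac{6 + P}{2 + P} - 3 = -3 + \frac{6 + P}{2 + P}$)
$\left(-90\right) 122 + C{\left(-12 \right)} = \left(-90\right) 122 - - \frac{24}{2 - 12} = -10980 - - \frac{24}{-10} = -10980 - \left(-24\right) \left(- \frac{1}{10}\right) = -10980 - \frac{12}{5} = - \frac{54912}{5}$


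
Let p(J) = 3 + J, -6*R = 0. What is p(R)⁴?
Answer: 81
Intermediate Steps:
R = 0 (R = -⅙*0 = 0)
p(R)⁴ = (3 + 0)⁴ = 3⁴ = 81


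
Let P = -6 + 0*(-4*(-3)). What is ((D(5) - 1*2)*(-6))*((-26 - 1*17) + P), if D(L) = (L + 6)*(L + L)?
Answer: 31752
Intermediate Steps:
D(L) = 2*L*(6 + L) (D(L) = (6 + L)*(2*L) = 2*L*(6 + L))
P = -6 (P = -6 + 0*12 = -6 + 0 = -6)
((D(5) - 1*2)*(-6))*((-26 - 1*17) + P) = ((2*5*(6 + 5) - 1*2)*(-6))*((-26 - 1*17) - 6) = ((2*5*11 - 2)*(-6))*((-26 - 17) - 6) = ((110 - 2)*(-6))*(-43 - 6) = (108*(-6))*(-49) = -648*(-49) = 31752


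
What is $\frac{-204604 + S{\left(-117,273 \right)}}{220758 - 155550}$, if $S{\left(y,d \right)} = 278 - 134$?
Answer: $- \frac{51115}{16302} \approx -3.1355$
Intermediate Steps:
$S{\left(y,d \right)} = 144$ ($S{\left(y,d \right)} = 278 - 134 = 144$)
$\frac{-204604 + S{\left(-117,273 \right)}}{220758 - 155550} = \frac{-204604 + 144}{220758 - 155550} = - \frac{204460}{65208} = \left(-204460\right) \frac{1}{65208} = - \frac{51115}{16302}$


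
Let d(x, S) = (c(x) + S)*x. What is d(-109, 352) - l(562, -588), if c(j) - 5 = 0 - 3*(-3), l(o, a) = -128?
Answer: -39766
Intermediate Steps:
c(j) = 14 (c(j) = 5 + (0 - 3*(-3)) = 5 + (0 + 9) = 5 + 9 = 14)
d(x, S) = x*(14 + S) (d(x, S) = (14 + S)*x = x*(14 + S))
d(-109, 352) - l(562, -588) = -109*(14 + 352) - 1*(-128) = -109*366 + 128 = -39894 + 128 = -39766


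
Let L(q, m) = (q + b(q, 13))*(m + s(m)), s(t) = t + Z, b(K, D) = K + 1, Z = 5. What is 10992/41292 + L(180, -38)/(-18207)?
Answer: 34957961/20883429 ≈ 1.6740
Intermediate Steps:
b(K, D) = 1 + K
s(t) = 5 + t (s(t) = t + 5 = 5 + t)
L(q, m) = (1 + 2*q)*(5 + 2*m) (L(q, m) = (q + (1 + q))*(m + (5 + m)) = (1 + 2*q)*(5 + 2*m))
10992/41292 + L(180, -38)/(-18207) = 10992/41292 + (5 + 2*(-38) + 10*180 + 4*(-38)*180)/(-18207) = 10992*(1/41292) + (5 - 76 + 1800 - 27360)*(-1/18207) = 916/3441 - 25631*(-1/18207) = 916/3441 + 25631/18207 = 34957961/20883429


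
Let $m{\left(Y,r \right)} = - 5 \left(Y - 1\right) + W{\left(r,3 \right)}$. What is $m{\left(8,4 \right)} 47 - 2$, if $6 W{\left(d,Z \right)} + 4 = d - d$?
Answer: $- \frac{5035}{3} \approx -1678.3$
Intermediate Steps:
$W{\left(d,Z \right)} = - \frac{2}{3}$ ($W{\left(d,Z \right)} = - \frac{2}{3} + \frac{d - d}{6} = - \frac{2}{3} + \frac{1}{6} \cdot 0 = - \frac{2}{3} + 0 = - \frac{2}{3}$)
$m{\left(Y,r \right)} = \frac{13}{3} - 5 Y$ ($m{\left(Y,r \right)} = - 5 \left(Y - 1\right) - \frac{2}{3} = - 5 \left(-1 + Y\right) - \frac{2}{3} = \left(5 - 5 Y\right) - \frac{2}{3} = \frac{13}{3} - 5 Y$)
$m{\left(8,4 \right)} 47 - 2 = \left(\frac{13}{3} - 40\right) 47 - 2 = \left(- \frac{107}{3}\right) 47 - 2 = - \frac{5029}{3} - 2 = - \frac{5035}{3}$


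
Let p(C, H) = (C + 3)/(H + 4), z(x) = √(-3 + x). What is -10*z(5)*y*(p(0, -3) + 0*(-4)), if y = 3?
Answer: -90*√2 ≈ -127.28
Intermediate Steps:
p(C, H) = (3 + C)/(4 + H)
-10*z(5)*y*(p(0, -3) + 0*(-4)) = -10*√(-3 + 5)*3*((3 + 0)/(4 - 3) + 0*(-4)) = -10*√2*3*(3/1 + 0) = -10*√2*3*(1*3 + 0) = -10*√2*3*(3 + 0) = -10*√2*3*3 = -10*√2*9 = -90*√2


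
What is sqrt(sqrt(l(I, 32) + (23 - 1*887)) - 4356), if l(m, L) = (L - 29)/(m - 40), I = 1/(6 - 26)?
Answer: sqrt(-310534884 + 534*I*sqrt(15399759))/267 ≈ 0.22269 + 66.0*I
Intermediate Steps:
I = -1/20 (I = 1/(-20) = -1/20 ≈ -0.050000)
l(m, L) = (-29 + L)/(-40 + m)
sqrt(sqrt(l(I, 32) + (23 - 1*887)) - 4356) = sqrt(sqrt((-29 + 32)/(-40 - 1/20) + (23 - 1*887)) - 4356) = sqrt(sqrt(3/(-801/20) + (23 - 887)) - 4356) = sqrt(sqrt(-20/801*3 - 864) - 4356) = sqrt(sqrt(-20/267 - 864) - 4356) = sqrt(sqrt(-230708/267) - 4356) = sqrt(2*I*sqrt(15399759)/267 - 4356) = sqrt(-4356 + 2*I*sqrt(15399759)/267)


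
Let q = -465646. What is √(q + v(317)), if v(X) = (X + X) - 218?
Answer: I*√465230 ≈ 682.08*I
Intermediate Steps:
v(X) = -218 + 2*X (v(X) = 2*X - 218 = -218 + 2*X)
√(q + v(317)) = √(-465646 + (-218 + 2*317)) = √(-465646 + (-218 + 634)) = √(-465646 + 416) = √(-465230) = I*√465230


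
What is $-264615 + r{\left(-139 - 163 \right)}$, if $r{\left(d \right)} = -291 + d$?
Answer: $-265208$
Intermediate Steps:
$-264615 + r{\left(-139 - 163 \right)} = -264615 - 593 = -265208$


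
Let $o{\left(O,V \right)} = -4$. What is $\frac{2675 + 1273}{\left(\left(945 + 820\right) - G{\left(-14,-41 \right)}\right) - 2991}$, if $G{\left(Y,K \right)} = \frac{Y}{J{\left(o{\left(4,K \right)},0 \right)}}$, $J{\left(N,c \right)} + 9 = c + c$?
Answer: $- \frac{8883}{2762} \approx -3.2161$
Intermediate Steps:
$J{\left(N,c \right)} = -9 + 2 c$ ($J{\left(N,c \right)} = -9 + \left(c + c\right) = -9 + 2 c$)
$G{\left(Y,K \right)} = - \frac{Y}{9}$ ($G{\left(Y,K \right)} = \frac{Y}{-9 + 2 \cdot 0} = \frac{Y}{-9 + 0} = \frac{Y}{-9} = Y \left(- \frac{1}{9}\right) = - \frac{Y}{9}$)
$\frac{2675 + 1273}{\left(\left(945 + 820\right) - G{\left(-14,-41 \right)}\right) - 2991} = \frac{2675 + 1273}{\left(\left(945 + 820\right) - \left(- \frac{1}{9}\right) \left(-14\right)\right) - 2991} = \frac{3948}{\left(1765 - \frac{14}{9}\right) - 2991} = \frac{3948}{\frac{15871}{9} - 2991} = \frac{3948}{- \frac{11048}{9}} = 3948 \left(- \frac{9}{11048}\right) = - \frac{8883}{2762}$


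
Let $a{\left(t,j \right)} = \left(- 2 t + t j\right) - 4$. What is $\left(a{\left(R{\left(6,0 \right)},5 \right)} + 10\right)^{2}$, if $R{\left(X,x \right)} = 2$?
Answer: $144$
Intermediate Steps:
$a{\left(t,j \right)} = -4 - 2 t + j t$ ($a{\left(t,j \right)} = \left(- 2 t + j t\right) - 4 = -4 - 2 t + j t$)
$\left(a{\left(R{\left(6,0 \right)},5 \right)} + 10\right)^{2} = \left(\left(-4 - 4 + 5 \cdot 2\right) + 10\right)^{2} = \left(\left(-4 - 4 + 10\right) + 10\right)^{2} = \left(2 + 10\right)^{2} = 12^{2} = 144$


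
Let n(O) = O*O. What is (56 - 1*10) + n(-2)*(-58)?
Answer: -186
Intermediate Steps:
n(O) = O²
(56 - 1*10) + n(-2)*(-58) = (56 - 1*10) + (-2)²*(-58) = (56 - 10) + 4*(-58) = 46 - 232 = -186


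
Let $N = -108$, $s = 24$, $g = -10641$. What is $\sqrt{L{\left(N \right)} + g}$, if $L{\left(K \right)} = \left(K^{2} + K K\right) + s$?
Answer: $\sqrt{12711} \approx 112.74$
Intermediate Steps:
$L{\left(K \right)} = 24 + 2 K^{2}$ ($L{\left(K \right)} = \left(K^{2} + K K\right) + 24 = \left(K^{2} + K^{2}\right) + 24 = 2 K^{2} + 24 = 24 + 2 K^{2}$)
$\sqrt{L{\left(N \right)} + g} = \sqrt{\left(24 + 2 \left(-108\right)^{2}\right) - 10641} = \sqrt{\left(24 + 2 \cdot 11664\right) - 10641} = \sqrt{\left(24 + 23328\right) - 10641} = \sqrt{23352 - 10641} = \sqrt{12711}$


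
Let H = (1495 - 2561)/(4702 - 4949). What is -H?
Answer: -82/19 ≈ -4.3158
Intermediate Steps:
H = 82/19 (H = -1066/(-247) = -1066*(-1/247) = 82/19 ≈ 4.3158)
-H = -1*82/19 = -82/19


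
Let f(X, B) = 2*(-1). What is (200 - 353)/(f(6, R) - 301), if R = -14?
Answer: 51/101 ≈ 0.50495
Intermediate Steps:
f(X, B) = -2
(200 - 353)/(f(6, R) - 301) = (200 - 353)/(-2 - 301) = -153/(-303) = -153*(-1/303) = 51/101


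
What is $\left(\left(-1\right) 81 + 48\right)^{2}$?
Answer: $1089$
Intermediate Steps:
$\left(\left(-1\right) 81 + 48\right)^{2} = \left(-81 + 48\right)^{2} = \left(-33\right)^{2} = 1089$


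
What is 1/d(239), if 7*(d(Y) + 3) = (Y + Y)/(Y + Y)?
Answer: -7/20 ≈ -0.35000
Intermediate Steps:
d(Y) = -20/7 (d(Y) = -3 + ((Y + Y)/(Y + Y))/7 = -3 + ((2*Y)/((2*Y)))/7 = -3 + ((2*Y)*(1/(2*Y)))/7 = -3 + (1/7)*1 = -3 + 1/7 = -20/7)
1/d(239) = 1/(-20/7) = -7/20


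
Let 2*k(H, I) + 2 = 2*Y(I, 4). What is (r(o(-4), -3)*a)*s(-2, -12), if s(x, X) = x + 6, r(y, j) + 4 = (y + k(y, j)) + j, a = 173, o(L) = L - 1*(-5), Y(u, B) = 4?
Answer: -2076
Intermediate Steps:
o(L) = 5 + L (o(L) = L + 5 = 5 + L)
k(H, I) = 3 (k(H, I) = -1 + (2*4)/2 = -1 + (½)*8 = -1 + 4 = 3)
r(y, j) = -1 + j + y (r(y, j) = -4 + ((y + 3) + j) = -4 + ((3 + y) + j) = -4 + (3 + j + y) = -1 + j + y)
s(x, X) = 6 + x
(r(o(-4), -3)*a)*s(-2, -12) = ((-1 - 3 + (5 - 4))*173)*(6 - 2) = ((-1 - 3 + 1)*173)*4 = -3*173*4 = -519*4 = -2076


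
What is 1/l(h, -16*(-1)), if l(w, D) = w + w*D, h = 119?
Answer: 1/2023 ≈ 0.00049432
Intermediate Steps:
l(w, D) = w + D*w
1/l(h, -16*(-1)) = 1/(119*(1 - 16*(-1))) = 1/(119*(1 + 16)) = 1/(119*17) = 1/2023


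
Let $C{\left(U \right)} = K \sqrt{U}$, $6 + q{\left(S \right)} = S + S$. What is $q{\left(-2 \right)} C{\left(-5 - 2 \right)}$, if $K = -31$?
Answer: $310 i \sqrt{7} \approx 820.18 i$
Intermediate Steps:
$q{\left(S \right)} = -6 + 2 S$ ($q{\left(S \right)} = -6 + \left(S + S\right) = -6 + 2 S$)
$C{\left(U \right)} = - 31 \sqrt{U}$
$q{\left(-2 \right)} C{\left(-5 - 2 \right)} = \left(-6 + 2 \left(-2\right)\right) \left(- 31 \sqrt{-5 - 2}\right) = \left(-6 - 4\right) \left(- 31 \sqrt{-5 - 2}\right) = - 10 \left(- 31 \sqrt{-7}\right) = - 10 \left(- 31 i \sqrt{7}\right) = 310 i \sqrt{7}$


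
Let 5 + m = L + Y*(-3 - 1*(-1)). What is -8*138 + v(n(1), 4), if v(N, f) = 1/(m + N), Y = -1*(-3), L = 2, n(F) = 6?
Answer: -3313/3 ≈ -1104.3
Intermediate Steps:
Y = 3
m = -9 (m = -5 + (2 + 3*(-3 - 1*(-1))) = -5 + (2 + 3*(-3 + 1)) = -5 + (2 + 3*(-2)) = -5 + (2 - 6) = -5 - 4 = -9)
v(N, f) = 1/(-9 + N)
-8*138 + v(n(1), 4) = -8*138 + 1/(-9 + 6) = -1104 + 1/(-3) = -1104 - ⅓ = -3313/3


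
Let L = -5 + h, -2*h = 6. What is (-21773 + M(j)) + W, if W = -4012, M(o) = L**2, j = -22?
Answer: -25721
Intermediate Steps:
h = -3 (h = -1/2*6 = -3)
L = -8 (L = -5 - 3 = -8)
M(o) = 64 (M(o) = (-8)**2 = 64)
(-21773 + M(j)) + W = (-21773 + 64) - 4012 = -21709 - 4012 = -25721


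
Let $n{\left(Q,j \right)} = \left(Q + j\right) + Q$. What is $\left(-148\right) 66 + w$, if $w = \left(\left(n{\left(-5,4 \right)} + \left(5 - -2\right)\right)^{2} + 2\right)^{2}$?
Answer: $-9759$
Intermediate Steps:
$n{\left(Q,j \right)} = j + 2 Q$
$w = 9$ ($w = \left(\left(\left(4 + 2 \left(-5\right)\right) + \left(5 - -2\right)\right)^{2} + 2\right)^{2} = \left(\left(\left(4 - 10\right) + \left(5 + 2\right)\right)^{2} + 2\right)^{2} = \left(\left(-6 + 7\right)^{2} + 2\right)^{2} = \left(1^{2} + 2\right)^{2} = \left(1 + 2\right)^{2} = 3^{2} = 9$)
$\left(-148\right) 66 + w = \left(-148\right) 66 + 9 = -9768 + 9 = -9759$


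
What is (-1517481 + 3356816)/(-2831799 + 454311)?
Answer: -1839335/2377488 ≈ -0.77365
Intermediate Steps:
(-1517481 + 3356816)/(-2831799 + 454311) = 1839335/(-2377488) = 1839335*(-1/2377488) = -1839335/2377488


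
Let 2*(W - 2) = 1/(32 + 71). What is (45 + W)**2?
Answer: 93760489/42436 ≈ 2209.5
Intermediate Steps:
W = 413/206 (W = 2 + 1/(2*(32 + 71)) = 2 + (1/2)/103 = 2 + (1/2)*(1/103) = 2 + 1/206 = 413/206 ≈ 2.0049)
(45 + W)**2 = (45 + 413/206)**2 = (9683/206)**2 = 93760489/42436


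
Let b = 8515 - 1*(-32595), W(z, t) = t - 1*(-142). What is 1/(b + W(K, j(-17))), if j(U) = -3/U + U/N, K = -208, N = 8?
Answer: 136/5610007 ≈ 2.4242e-5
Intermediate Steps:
j(U) = -3/U + U/8
W(z, t) = 142 + t (W(z, t) = t + 142 = 142 + t)
b = 41110 (b = 8515 + 32595 = 41110)
1/(b + W(K, j(-17))) = 1/(41110 + (142 + (-3/(-17) + (⅛)*(-17)))) = 1/(41110 + (142 + (-3*(-1/17) - 17/8))) = 1/(41110 + (142 + (3/17 - 17/8))) = 1/(41110 + (142 - 265/136)) = 1/(41110 + 19047/136) = 1/(5610007/136) = 136/5610007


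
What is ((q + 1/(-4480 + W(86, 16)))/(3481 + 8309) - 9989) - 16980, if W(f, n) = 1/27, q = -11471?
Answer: -19231028342903/713053305 ≈ -26970.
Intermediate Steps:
W(f, n) = 1/27
((q + 1/(-4480 + W(86, 16)))/(3481 + 8309) - 9989) - 16980 = ((-11471 + 1/(-4480 + 1/27))/(3481 + 8309) - 9989) - 16980 = ((-11471 + 1/(-120959/27))/11790 - 9989) - 16980 = ((-11471 - 27/120959)*(1/11790) - 9989) - 16980 = (-1387520716/120959*1/11790 - 9989) - 16980 = (-693760358/713053305 - 9989) - 16980 = -7123383224003/713053305 - 16980 = -19231028342903/713053305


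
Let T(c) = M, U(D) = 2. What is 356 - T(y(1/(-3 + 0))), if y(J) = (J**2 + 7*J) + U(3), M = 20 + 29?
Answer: 307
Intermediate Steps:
M = 49
y(J) = 2 + J**2 + 7*J (y(J) = (J**2 + 7*J) + 2 = 2 + J**2 + 7*J)
T(c) = 49
356 - T(y(1/(-3 + 0))) = 356 - 1*49 = 356 - 49 = 307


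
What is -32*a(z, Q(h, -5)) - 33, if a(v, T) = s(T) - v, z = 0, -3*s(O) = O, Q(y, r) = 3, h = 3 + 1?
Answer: -1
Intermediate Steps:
h = 4
s(O) = -O/3
a(v, T) = -v - T/3 (a(v, T) = -T/3 - v = -v - T/3)
-32*a(z, Q(h, -5)) - 33 = -32*(-1*0 - 1/3*3) - 33 = -32*(0 - 1) - 33 = -32*(-1) - 33 = 32 - 33 = -1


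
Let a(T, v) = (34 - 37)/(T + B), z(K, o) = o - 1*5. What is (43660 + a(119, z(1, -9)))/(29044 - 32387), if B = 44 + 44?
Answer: -3012539/230667 ≈ -13.060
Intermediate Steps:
z(K, o) = -5 + o (z(K, o) = o - 5 = -5 + o)
B = 88
a(T, v) = -3/(88 + T) (a(T, v) = (34 - 37)/(T + 88) = -3/(88 + T))
(43660 + a(119, z(1, -9)))/(29044 - 32387) = (43660 - 3/(88 + 119))/(29044 - 32387) = (43660 - 3/207)/(-3343) = (43660 - 3*1/207)*(-1/3343) = (43660 - 1/69)*(-1/3343) = (3012539/69)*(-1/3343) = -3012539/230667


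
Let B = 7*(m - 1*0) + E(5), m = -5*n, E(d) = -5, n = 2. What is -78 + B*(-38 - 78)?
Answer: 8622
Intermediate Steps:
m = -10 (m = -5*2 = -10)
B = -75 (B = 7*(-10 - 1*0) - 5 = 7*(-10 + 0) - 5 = 7*(-10) - 5 = -70 - 5 = -75)
-78 + B*(-38 - 78) = -78 - 75*(-38 - 78) = -78 - 75*(-116) = -78 + 8700 = 8622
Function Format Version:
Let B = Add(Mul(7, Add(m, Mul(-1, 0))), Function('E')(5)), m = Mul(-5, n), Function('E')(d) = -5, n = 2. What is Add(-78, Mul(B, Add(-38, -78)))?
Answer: 8622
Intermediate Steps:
m = -10 (m = Mul(-5, 2) = -10)
B = -75 (B = Add(Mul(7, Add(-10, Mul(-1, 0))), -5) = Add(Mul(7, Add(-10, 0)), -5) = Add(Mul(7, -10), -5) = Add(-70, -5) = -75)
Add(-78, Mul(B, Add(-38, -78))) = Add(-78, Mul(-75, Add(-38, -78))) = Add(-78, Mul(-75, -116)) = Add(-78, 8700) = 8622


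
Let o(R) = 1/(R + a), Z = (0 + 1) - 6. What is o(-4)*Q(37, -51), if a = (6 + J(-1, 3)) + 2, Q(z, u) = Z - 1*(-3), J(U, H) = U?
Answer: -2/3 ≈ -0.66667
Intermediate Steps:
Z = -5 (Z = 1 - 6 = -5)
Q(z, u) = -2 (Q(z, u) = -5 - 1*(-3) = -5 + 3 = -2)
a = 7 (a = (6 - 1) + 2 = 5 + 2 = 7)
o(R) = 1/(7 + R) (o(R) = 1/(R + 7) = 1/(7 + R))
o(-4)*Q(37, -51) = -2/(7 - 4) = -2/3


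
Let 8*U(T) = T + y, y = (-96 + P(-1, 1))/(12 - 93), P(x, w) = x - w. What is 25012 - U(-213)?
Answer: 16224931/648 ≈ 25038.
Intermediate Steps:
y = 98/81 (y = (-96 + (-1 - 1*1))/(12 - 93) = (-96 + (-1 - 1))/(-81) = (-96 - 2)*(-1/81) = -98*(-1/81) = 98/81 ≈ 1.2099)
U(T) = 49/324 + T/8 (U(T) = (T + 98/81)/8 = (98/81 + T)/8 = 49/324 + T/8)
25012 - U(-213) = 25012 - (49/324 + (⅛)*(-213)) = 25012 - (49/324 - 213/8) = 25012 - 1*(-17155/648) = 25012 + 17155/648 = 16224931/648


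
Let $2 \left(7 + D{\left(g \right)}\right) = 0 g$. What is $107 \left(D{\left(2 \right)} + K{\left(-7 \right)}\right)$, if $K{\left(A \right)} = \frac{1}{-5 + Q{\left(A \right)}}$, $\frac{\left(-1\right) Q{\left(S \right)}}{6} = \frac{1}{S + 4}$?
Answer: $- \frac{2354}{3} \approx -784.67$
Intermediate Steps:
$D{\left(g \right)} = -7$ ($D{\left(g \right)} = -7 + \frac{0 g}{2} = -7 + \frac{1}{2} \cdot 0 = -7 + 0 = -7$)
$Q{\left(S \right)} = - \frac{6}{4 + S}$ ($Q{\left(S \right)} = - \frac{6}{S + 4} = - \frac{6}{4 + S}$)
$K{\left(A \right)} = \frac{1}{-5 - \frac{6}{4 + A}}$
$107 \left(D{\left(2 \right)} + K{\left(-7 \right)}\right) = 107 \left(-7 + \frac{-4 - -7}{26 + 5 \left(-7\right)}\right) = 107 \left(-7 + \frac{-4 + 7}{26 - 35}\right) = 107 \left(-7 + \frac{1}{-9} \cdot 3\right) = 107 \left(-7 - \frac{1}{3}\right) = 107 \left(- \frac{22}{3}\right) = - \frac{2354}{3}$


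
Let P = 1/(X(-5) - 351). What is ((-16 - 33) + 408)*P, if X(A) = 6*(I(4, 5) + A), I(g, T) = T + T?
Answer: -359/321 ≈ -1.1184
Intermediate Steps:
I(g, T) = 2*T
X(A) = 60 + 6*A (X(A) = 6*(2*5 + A) = 6*(10 + A) = 60 + 6*A)
P = -1/321 (P = 1/((60 + 6*(-5)) - 351) = 1/((60 - 30) - 351) = 1/(30 - 351) = 1/(-321) = -1/321 ≈ -0.0031153)
((-16 - 33) + 408)*P = ((-16 - 33) + 408)*(-1/321) = (-49 + 408)*(-1/321) = 359*(-1/321) = -359/321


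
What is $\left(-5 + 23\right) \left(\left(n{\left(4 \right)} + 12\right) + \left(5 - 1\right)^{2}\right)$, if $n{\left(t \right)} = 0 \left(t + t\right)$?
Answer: $504$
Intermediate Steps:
$n{\left(t \right)} = 0$ ($n{\left(t \right)} = 0 \cdot 2 t = 0$)
$\left(-5 + 23\right) \left(\left(n{\left(4 \right)} + 12\right) + \left(5 - 1\right)^{2}\right) = \left(-5 + 23\right) \left(\left(0 + 12\right) + \left(5 - 1\right)^{2}\right) = 18 \left(12 + 4^{2}\right) = 18 \left(12 + 16\right) = 18 \cdot 28 = 504$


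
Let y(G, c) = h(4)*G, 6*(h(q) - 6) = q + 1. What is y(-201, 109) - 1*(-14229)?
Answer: 25711/2 ≈ 12856.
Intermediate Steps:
h(q) = 37/6 + q/6 (h(q) = 6 + (q + 1)/6 = 6 + (1 + q)/6 = 6 + (⅙ + q/6) = 37/6 + q/6)
y(G, c) = 41*G/6 (y(G, c) = (37/6 + (⅙)*4)*G = (37/6 + ⅔)*G = 41*G/6)
y(-201, 109) - 1*(-14229) = (41/6)*(-201) - 1*(-14229) = -2747/2 + 14229 = 25711/2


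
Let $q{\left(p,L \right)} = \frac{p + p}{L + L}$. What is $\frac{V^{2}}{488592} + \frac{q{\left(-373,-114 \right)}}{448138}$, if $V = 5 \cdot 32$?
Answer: $\frac{27250587167}{520022024028} \approx 0.052403$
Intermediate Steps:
$V = 160$
$q{\left(p,L \right)} = \frac{p}{L}$ ($q{\left(p,L \right)} = \frac{2 p}{2 L} = 2 p \frac{1}{2 L} = \frac{p}{L}$)
$\frac{V^{2}}{488592} + \frac{q{\left(-373,-114 \right)}}{448138} = \frac{160^{2}}{488592} + \frac{\left(-373\right) \frac{1}{-114}}{448138} = 25600 \cdot \frac{1}{488592} + \left(-373\right) \left(- \frac{1}{114}\right) \frac{1}{448138} = \frac{1600}{30537} + \frac{373}{114} \cdot \frac{1}{448138} = \frac{1600}{30537} + \frac{373}{51087732} = \frac{27250587167}{520022024028}$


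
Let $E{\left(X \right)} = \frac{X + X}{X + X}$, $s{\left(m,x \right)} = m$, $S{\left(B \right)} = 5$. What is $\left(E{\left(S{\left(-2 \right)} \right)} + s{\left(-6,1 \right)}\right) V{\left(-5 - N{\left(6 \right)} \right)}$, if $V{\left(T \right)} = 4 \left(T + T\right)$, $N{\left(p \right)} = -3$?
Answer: $80$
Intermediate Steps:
$V{\left(T \right)} = 8 T$ ($V{\left(T \right)} = 4 \cdot 2 T = 8 T$)
$E{\left(X \right)} = 1$ ($E{\left(X \right)} = \frac{2 X}{2 X} = 2 X \frac{1}{2 X} = 1$)
$\left(E{\left(S{\left(-2 \right)} \right)} + s{\left(-6,1 \right)}\right) V{\left(-5 - N{\left(6 \right)} \right)} = \left(1 - 6\right) 8 \left(-5 - -3\right) = - 5 \cdot 8 \left(-5 + 3\right) = - 5 \cdot 8 \left(-2\right) = \left(-5\right) \left(-16\right) = 80$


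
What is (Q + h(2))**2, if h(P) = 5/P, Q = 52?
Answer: 11881/4 ≈ 2970.3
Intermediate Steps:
(Q + h(2))**2 = (52 + 5/2)**2 = (109/2)**2 = 11881/4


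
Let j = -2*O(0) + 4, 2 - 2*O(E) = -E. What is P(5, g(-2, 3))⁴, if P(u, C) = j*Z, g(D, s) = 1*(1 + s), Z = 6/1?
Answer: 20736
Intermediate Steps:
O(E) = 1 + E/2 (O(E) = 1 - (-1)*E/2 = 1 + E/2)
Z = 6 (Z = 6*1 = 6)
g(D, s) = 1 + s
j = 2 (j = -2*(1 + (½)*0) + 4 = -2*(1 + 0) + 4 = -2*1 + 4 = -2 + 4 = 2)
P(u, C) = 12 (P(u, C) = 2*6 = 12)
P(5, g(-2, 3))⁴ = 12⁴ = 20736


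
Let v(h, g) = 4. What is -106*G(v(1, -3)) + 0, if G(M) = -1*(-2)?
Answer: -212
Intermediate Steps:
G(M) = 2
-106*G(v(1, -3)) + 0 = -106*2 + 0 = -212 + 0 = -212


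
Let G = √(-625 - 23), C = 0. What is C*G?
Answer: 0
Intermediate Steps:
G = 18*I*√2 (G = √(-648) = 18*I*√2 ≈ 25.456*I)
C*G = 0*(18*I*√2) = 0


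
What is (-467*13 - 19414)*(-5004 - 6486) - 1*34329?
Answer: 292788321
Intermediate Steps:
(-467*13 - 19414)*(-5004 - 6486) - 1*34329 = (-6071 - 19414)*(-11490) - 34329 = -25485*(-11490) - 34329 = 292822650 - 34329 = 292788321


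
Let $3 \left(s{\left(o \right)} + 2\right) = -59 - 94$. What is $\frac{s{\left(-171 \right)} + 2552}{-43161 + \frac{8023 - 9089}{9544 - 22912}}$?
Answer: $- \frac{2386188}{41212513} \approx -0.0579$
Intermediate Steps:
$s{\left(o \right)} = -53$ ($s{\left(o \right)} = -2 + \frac{-59 - 94}{3} = -2 + \frac{1}{3} \left(-153\right) = -2 - 51 = -53$)
$\frac{s{\left(-171 \right)} + 2552}{-43161 + \frac{8023 - 9089}{9544 - 22912}} = \frac{-53 + 2552}{-43161 + \frac{8023 - 9089}{9544 - 22912}} = \frac{2499}{-43161 - \frac{1066}{-13368}} = \frac{2499}{-43161 - - \frac{533}{6684}} = \frac{2499}{-43161 + \frac{533}{6684}} = \frac{2499}{- \frac{288487591}{6684}} = 2499 \left(- \frac{6684}{288487591}\right) = - \frac{2386188}{41212513}$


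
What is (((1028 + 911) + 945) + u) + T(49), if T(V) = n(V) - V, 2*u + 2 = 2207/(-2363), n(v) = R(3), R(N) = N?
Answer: 13405455/4726 ≈ 2836.5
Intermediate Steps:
n(v) = 3
u = -6933/4726 (u = -1 + (2207/(-2363))/2 = -1 + (2207*(-1/2363))/2 = -1 + (½)*(-2207/2363) = -1 - 2207/4726 = -6933/4726 ≈ -1.4670)
T(V) = 3 - V
(((1028 + 911) + 945) + u) + T(49) = (((1028 + 911) + 945) - 6933/4726) + (3 - 1*49) = ((1939 + 945) - 6933/4726) + (3 - 49) = (2884 - 6933/4726) - 46 = 13622851/4726 - 46 = 13405455/4726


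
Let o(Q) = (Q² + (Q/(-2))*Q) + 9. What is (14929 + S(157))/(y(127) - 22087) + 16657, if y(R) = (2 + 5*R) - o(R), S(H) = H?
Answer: 983515707/59047 ≈ 16657.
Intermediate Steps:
o(Q) = 9 + Q²/2 (o(Q) = (Q² + (Q*(-½))*Q) + 9 = (Q² + (-Q/2)*Q) + 9 = (Q² - Q²/2) + 9 = Q²/2 + 9 = 9 + Q²/2)
y(R) = -7 + 5*R - R²/2 (y(R) = (2 + 5*R) - (9 + R²/2) = (2 + 5*R) + (-9 - R²/2) = -7 + 5*R - R²/2)
(14929 + S(157))/(y(127) - 22087) + 16657 = (14929 + 157)/((-7 + 5*127 - ½*127²) - 22087) + 16657 = 15086/((-7 + 635 - ½*16129) - 22087) + 16657 = 15086/((-7 + 635 - 16129/2) - 22087) + 16657 = 15086/(-14873/2 - 22087) + 16657 = 15086/(-59047/2) + 16657 = 15086*(-2/59047) + 16657 = -30172/59047 + 16657 = 983515707/59047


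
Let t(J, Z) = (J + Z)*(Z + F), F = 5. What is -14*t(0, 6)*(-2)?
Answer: 1848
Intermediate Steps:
t(J, Z) = (5 + Z)*(J + Z) (t(J, Z) = (J + Z)*(Z + 5) = (J + Z)*(5 + Z) = (5 + Z)*(J + Z))
-14*t(0, 6)*(-2) = -14*(6² + 5*0 + 5*6 + 0*6)*(-2) = -14*(36 + 0 + 30 + 0)*(-2) = -14*66*(-2) = -924*(-2) = 1848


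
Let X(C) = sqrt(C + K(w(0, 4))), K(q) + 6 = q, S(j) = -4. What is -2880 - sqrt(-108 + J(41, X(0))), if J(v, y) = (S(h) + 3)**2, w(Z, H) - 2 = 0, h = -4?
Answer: -2880 - I*sqrt(107) ≈ -2880.0 - 10.344*I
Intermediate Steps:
w(Z, H) = 2 (w(Z, H) = 2 + 0 = 2)
K(q) = -6 + q
X(C) = sqrt(-4 + C) (X(C) = sqrt(C + (-6 + 2)) = sqrt(C - 4) = sqrt(-4 + C))
J(v, y) = 1 (J(v, y) = (-4 + 3)**2 = (-1)**2 = 1)
-2880 - sqrt(-108 + J(41, X(0))) = -2880 - sqrt(-108 + 1) = -2880 - sqrt(-107) = -2880 - I*sqrt(107)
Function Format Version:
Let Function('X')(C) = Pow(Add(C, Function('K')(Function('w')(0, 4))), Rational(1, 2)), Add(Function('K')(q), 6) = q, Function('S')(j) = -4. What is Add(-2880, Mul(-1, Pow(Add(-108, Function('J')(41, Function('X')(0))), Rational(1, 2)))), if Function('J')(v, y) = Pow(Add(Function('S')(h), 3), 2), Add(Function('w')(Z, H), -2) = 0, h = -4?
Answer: Add(-2880, Mul(-1, I, Pow(107, Rational(1, 2)))) ≈ Add(-2880.0, Mul(-10.344, I))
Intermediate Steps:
Function('w')(Z, H) = 2 (Function('w')(Z, H) = Add(2, 0) = 2)
Function('K')(q) = Add(-6, q)
Function('X')(C) = Pow(Add(-4, C), Rational(1, 2)) (Function('X')(C) = Pow(Add(C, Add(-6, 2)), Rational(1, 2)) = Pow(Add(C, -4), Rational(1, 2)) = Pow(Add(-4, C), Rational(1, 2)))
Function('J')(v, y) = 1 (Function('J')(v, y) = Pow(Add(-4, 3), 2) = Pow(-1, 2) = 1)
Add(-2880, Mul(-1, Pow(Add(-108, Function('J')(41, Function('X')(0))), Rational(1, 2)))) = Add(-2880, Mul(-1, Pow(Add(-108, 1), Rational(1, 2)))) = Add(-2880, Mul(-1, Pow(-107, Rational(1, 2)))) = Add(-2880, Mul(-1, Mul(I, Pow(107, Rational(1, 2))))) = Add(-2880, Mul(-1, I, Pow(107, Rational(1, 2))))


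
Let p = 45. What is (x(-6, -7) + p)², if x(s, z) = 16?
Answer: 3721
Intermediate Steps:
(x(-6, -7) + p)² = (16 + 45)² = 61² = 3721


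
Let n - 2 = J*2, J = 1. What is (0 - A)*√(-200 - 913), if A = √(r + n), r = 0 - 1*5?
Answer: √1113 ≈ 33.362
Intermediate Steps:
r = -5 (r = 0 - 5 = -5)
n = 4 (n = 2 + 1*2 = 2 + 2 = 4)
A = I (A = √(-5 + 4) = √(-1) = I ≈ 1.0*I)
(0 - A)*√(-200 - 913) = (0 - I)*√(-200 - 913) = (-I)*√(-1113) = (-I)*(I*√1113) = √1113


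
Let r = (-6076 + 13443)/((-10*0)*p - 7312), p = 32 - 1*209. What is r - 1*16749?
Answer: -122476055/7312 ≈ -16750.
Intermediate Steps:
p = -177 (p = 32 - 209 = -177)
r = -7367/7312 (r = (-6076 + 13443)/(-10*0*(-177) - 7312) = 7367/(0*(-177) - 7312) = 7367/(0 - 7312) = 7367/(-7312) = 7367*(-1/7312) = -7367/7312 ≈ -1.0075)
r - 1*16749 = -7367/7312 - 1*16749 = -7367/7312 - 16749 = -122476055/7312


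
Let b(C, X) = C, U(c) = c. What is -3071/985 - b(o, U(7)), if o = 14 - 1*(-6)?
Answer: -22771/985 ≈ -23.118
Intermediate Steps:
o = 20 (o = 14 + 6 = 20)
-3071/985 - b(o, U(7)) = -3071/985 - 1*20 = -3071*1/985 - 20 = -3071/985 - 20 = -22771/985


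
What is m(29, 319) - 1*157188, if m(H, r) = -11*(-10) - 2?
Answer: -157080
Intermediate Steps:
m(H, r) = 108 (m(H, r) = 110 - 2 = 108)
m(29, 319) - 1*157188 = 108 - 1*157188 = 108 - 157188 = -157080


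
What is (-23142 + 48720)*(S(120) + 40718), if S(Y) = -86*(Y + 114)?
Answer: 526753332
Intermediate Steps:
S(Y) = -9804 - 86*Y (S(Y) = -86*(114 + Y) = -9804 - 86*Y)
(-23142 + 48720)*(S(120) + 40718) = (-23142 + 48720)*((-9804 - 86*120) + 40718) = 25578*((-9804 - 10320) + 40718) = 25578*(-20124 + 40718) = 25578*20594 = 526753332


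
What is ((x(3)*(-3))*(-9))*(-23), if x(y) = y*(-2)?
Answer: 3726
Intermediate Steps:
x(y) = -2*y
((x(3)*(-3))*(-9))*(-23) = ((-2*3*(-3))*(-9))*(-23) = (-6*(-3)*(-9))*(-23) = (18*(-9))*(-23) = -162*(-23) = 3726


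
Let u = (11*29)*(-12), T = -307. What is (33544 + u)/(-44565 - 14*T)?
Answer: -29716/40267 ≈ -0.73797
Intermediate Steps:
u = -3828 (u = 319*(-12) = -3828)
(33544 + u)/(-44565 - 14*T) = (33544 - 3828)/(-44565 - 14*(-307)) = 29716/(-44565 + 4298) = 29716/(-40267) = 29716*(-1/40267) = -29716/40267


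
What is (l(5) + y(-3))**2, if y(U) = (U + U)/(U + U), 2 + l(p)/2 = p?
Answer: 49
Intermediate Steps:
l(p) = -4 + 2*p
y(U) = 1 (y(U) = (2*U)/((2*U)) = (2*U)*(1/(2*U)) = 1)
(l(5) + y(-3))**2 = ((-4 + 2*5) + 1)**2 = ((-4 + 10) + 1)**2 = (6 + 1)**2 = 7**2 = 49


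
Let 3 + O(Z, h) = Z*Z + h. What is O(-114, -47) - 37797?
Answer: -24851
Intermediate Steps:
O(Z, h) = -3 + h + Z² (O(Z, h) = -3 + (Z*Z + h) = -3 + (Z² + h) = -3 + (h + Z²) = -3 + h + Z²)
O(-114, -47) - 37797 = (-3 - 47 + (-114)²) - 37797 = (-3 - 47 + 12996) - 37797 = 12946 - 37797 = -24851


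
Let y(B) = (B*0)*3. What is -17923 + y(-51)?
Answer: -17923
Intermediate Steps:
y(B) = 0 (y(B) = 0*3 = 0)
-17923 + y(-51) = -17923 + 0 = -17923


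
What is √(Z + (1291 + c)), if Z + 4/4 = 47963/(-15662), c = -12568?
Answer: I*√2767224792338/15662 ≈ 106.21*I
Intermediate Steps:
Z = -63625/15662 (Z = -1 + 47963/(-15662) = -1 + 47963*(-1/15662) = -1 - 47963/15662 = -63625/15662 ≈ -4.0624)
√(Z + (1291 + c)) = √(-63625/15662 + (1291 - 12568)) = √(-63625/15662 - 11277) = √(-176683999/15662) = I*√2767224792338/15662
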